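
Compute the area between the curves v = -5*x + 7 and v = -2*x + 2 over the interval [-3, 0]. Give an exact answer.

57/2

On [-3, 0], (-5*x + 7) - (-2*x + 2) = -3*x + 5 is ≥ 0 throughout, so the area is a single integral of |-3*x + 5|.
∫[-3,0] (-3*x + 5) dx = 57/2.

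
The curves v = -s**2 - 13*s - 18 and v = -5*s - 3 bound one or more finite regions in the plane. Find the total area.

Set the curves equal: -s**2 - 13*s - 18 = -5*s - 3, so -s**2 - 8*s - 15 = 0, which factors as -(s + 3)*(s + 5) = 0. The curves meet at s = -5, -3.
On [-5, -3], v = -s**2 - 13*s - 18 is on top; that piece has area ∫[-5,-3] (-s**2 - 8*s - 15) ds = 4/3.

4/3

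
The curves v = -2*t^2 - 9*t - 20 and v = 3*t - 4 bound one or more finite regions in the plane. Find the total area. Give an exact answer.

Set the curves equal: -2*t^2 - 9*t - 20 = 3*t - 4, so -2*t^2 - 12*t - 16 = 0, which factors as -2*(t + 2)*(t + 4) = 0. The curves meet at t = -4, -2.
On [-4, -2], v = -2*t^2 - 9*t - 20 is on top; that piece has area ∫[-4,-2] (-2*t^2 - 12*t - 16) dt = 8/3.

8/3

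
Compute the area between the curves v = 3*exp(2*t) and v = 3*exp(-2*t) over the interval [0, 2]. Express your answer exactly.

-3 + 3*exp(-4)/2 + 3*exp(4)/2

On [0, 2], (3*exp(2*t)) - (3*exp(-2*t)) = 3*exp(2*t) - 3*exp(-2*t) is ≥ 0 throughout, so the area is a single integral of |3*exp(2*t) - 3*exp(-2*t)|.
∫[0,2] (3*exp(2*t) - 3*exp(-2*t)) dt = -3 + 3*exp(-4)/2 + 3*exp(4)/2.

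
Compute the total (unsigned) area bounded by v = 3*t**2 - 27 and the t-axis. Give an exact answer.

108

The curve meets the t-axis where 3*t**2 - 27 = 0, i.e. 3*(t - 3)*(t + 3) = 0, at t = -3, 3.
On [-3, 3] the curve lies below the axis; ∫[-3,3] (3*t**2 - 27) dt = -108, giving area 108.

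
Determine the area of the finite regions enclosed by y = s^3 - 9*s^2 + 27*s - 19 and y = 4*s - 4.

8

Set the curves equal: s^3 - 9*s^2 + 27*s - 19 = 4*s - 4, so s^3 - 9*s^2 + 23*s - 15 = 0, which factors as (s - 5)*(s - 3)*(s - 1) = 0. The curves meet at s = 1, 3, 5.
On [1, 3], y = s^3 - 9*s^2 + 27*s - 19 is on top; that piece has area ∫[1,3] (s^3 - 9*s^2 + 23*s - 15) ds = 4.
On [3, 5], y = 4*s - 4 is on top; that piece has area ∫[3,5] (-(s^3 - 9*s^2 + 23*s - 15)) ds = 4.
Total enclosed area = 4 + 4 = 8.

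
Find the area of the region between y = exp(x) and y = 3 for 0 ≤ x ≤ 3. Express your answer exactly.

-14 + 6*log(3) + exp(3)

The difference (exp(x)) - (3) = exp(x) - 3 changes sign at x = log(3) inside [0, 3], so split the integral there.
∫[0,log(3)] (exp(x) - 3) dx = 2 - log(27); the area of that piece is -2 + log(27).
∫[log(3),3] (exp(x) - 3) dx = -12 + 3*log(3) + exp(3).
Total area = (-2 + log(27)) + (-12 + 3*log(3) + exp(3)) = -14 + 6*log(3) + exp(3).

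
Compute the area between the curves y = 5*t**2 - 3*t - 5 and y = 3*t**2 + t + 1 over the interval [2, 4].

8

The difference (5*t**2 - 3*t - 5) - (3*t**2 + t + 1) = 2*t**2 - 4*t - 6 changes sign at t = 3 inside [2, 4], so split the integral there.
∫[2,3] (2*t**2 - 4*t - 6) dt = -10/3; the area of that piece is 10/3.
∫[3,4] (2*t**2 - 4*t - 6) dt = 14/3.
Total area = 10/3 + 14/3 = 8.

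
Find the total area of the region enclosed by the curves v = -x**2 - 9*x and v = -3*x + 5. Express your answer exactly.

Set the curves equal: -x**2 - 9*x = -3*x + 5, so -x**2 - 6*x - 5 = 0, which factors as -(x + 1)*(x + 5) = 0. The curves meet at x = -5, -1.
On [-5, -1], v = -x**2 - 9*x is on top; that piece has area ∫[-5,-1] (-x**2 - 6*x - 5) dx = 32/3.

32/3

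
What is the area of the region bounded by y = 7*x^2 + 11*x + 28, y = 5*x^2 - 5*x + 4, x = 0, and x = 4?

On [0, 4], (7*x^2 + 11*x + 28) - (5*x^2 - 5*x + 4) = 2*x^2 + 16*x + 24 is ≥ 0 throughout, so the area is a single integral of |2*x^2 + 16*x + 24|.
∫[0,4] (2*x^2 + 16*x + 24) dx = 800/3.

800/3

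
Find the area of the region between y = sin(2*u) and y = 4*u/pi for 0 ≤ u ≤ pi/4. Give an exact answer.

1/2 - pi/8

On [0, pi/4], (sin(2*u)) - (4*u/pi) = -4*u/pi + sin(2*u) is ≥ 0 throughout, so the area is a single integral of |-4*u/pi + sin(2*u)|.
∫[0,pi/4] (-4*u/pi + sin(2*u)) du = 1/2 - pi/8.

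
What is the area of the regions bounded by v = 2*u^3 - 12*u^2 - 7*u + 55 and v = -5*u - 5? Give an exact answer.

Set the curves equal: 2*u^3 - 12*u^2 - 7*u + 55 = -5*u - 5, so 2*u^3 - 12*u^2 - 2*u + 60 = 0, which factors as 2*(u - 5)*(u - 3)*(u + 2) = 0. The curves meet at u = -2, 3, 5.
On [-2, 3], v = 2*u^3 - 12*u^2 - 7*u + 55 is on top; that piece has area ∫[-2,3] (2*u^3 - 12*u^2 - 2*u + 60) du = 375/2.
On [3, 5], v = -5*u - 5 is on top; that piece has area ∫[3,5] (-(2*u^3 - 12*u^2 - 2*u + 60)) du = 16.
Total enclosed area = 375/2 + 16 = 407/2.

407/2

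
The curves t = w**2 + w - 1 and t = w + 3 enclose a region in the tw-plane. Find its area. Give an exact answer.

Both boundary curves give t as a function of w, so integrate with respect to w. Setting them equal: w**2 - 4 = 0, i.e. (w - 2)*(w + 2) = 0, so they meet at w = -2, 2.
For w in [-2, 2], t = w**2 + w - 1 is on the left; area = ∫[-2,2] (-(w**2 - 4)) dw = 32/3.

32/3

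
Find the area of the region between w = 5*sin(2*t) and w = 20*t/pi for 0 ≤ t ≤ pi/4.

On [0, pi/4], (5*sin(2*t)) - (20*t/pi) = -20*t/pi + 5*sin(2*t) is ≥ 0 throughout, so the area is a single integral of |-20*t/pi + 5*sin(2*t)|.
∫[0,pi/4] (-20*t/pi + 5*sin(2*t)) dt = 5/2 - 5*pi/8.

5/2 - 5*pi/8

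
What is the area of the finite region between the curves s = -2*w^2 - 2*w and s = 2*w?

8/3

Both boundary curves give s as a function of w, so integrate with respect to w. Setting them equal: -2*w^2 - 4*w = 0, i.e. -2*w*(w + 2) = 0, so they meet at w = -2, 0.
For w in [-2, 0], s = -2*w^2 - 2*w is on the right; area = ∫[-2,0] (-2*w^2 - 4*w) dw = 8/3.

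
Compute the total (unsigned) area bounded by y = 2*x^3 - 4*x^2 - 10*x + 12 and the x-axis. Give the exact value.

253/6

The curve meets the x-axis where 2*x^3 - 4*x^2 - 10*x + 12 = 0, i.e. 2*(x - 3)*(x - 1)*(x + 2) = 0, at x = -2, 1, 3.
On [-2, 1] the curve lies above the axis; ∫[-2,1] (2*x^3 - 4*x^2 - 10*x + 12) dx = 63/2, giving area 63/2.
On [1, 3] the curve lies below the axis; ∫[1,3] (2*x^3 - 4*x^2 - 10*x + 12) dx = -32/3, giving area 32/3.
Total area = 63/2 + 32/3 = 253/6.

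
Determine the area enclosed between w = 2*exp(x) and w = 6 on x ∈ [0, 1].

On [0, 1], (2*exp(x)) - (6) = 2*exp(x) - 6 is ≤ 0 throughout, so the area is a single integral of |2*exp(x) - 6|.
∫[0,1] (2*exp(x) - 6) dx = -8 + 2*exp(1); the area of that piece is 8 - 2*exp(1).

8 - 2*exp(1)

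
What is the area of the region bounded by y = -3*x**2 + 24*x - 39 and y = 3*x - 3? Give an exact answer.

Set the curves equal: -3*x**2 + 24*x - 39 = 3*x - 3, so -3*x**2 + 21*x - 36 = 0, which factors as -3*(x - 4)*(x - 3) = 0. The curves meet at x = 3, 4.
On [3, 4], y = -3*x**2 + 24*x - 39 is on top; that piece has area ∫[3,4] (-3*x**2 + 21*x - 36) dx = 1/2.

1/2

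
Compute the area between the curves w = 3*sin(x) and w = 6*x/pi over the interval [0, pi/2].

On [0, pi/2], (3*sin(x)) - (6*x/pi) = -6*x/pi + 3*sin(x) is ≥ 0 throughout, so the area is a single integral of |-6*x/pi + 3*sin(x)|.
∫[0,pi/2] (-6*x/pi + 3*sin(x)) dx = 3 - 3*pi/4.

3 - 3*pi/4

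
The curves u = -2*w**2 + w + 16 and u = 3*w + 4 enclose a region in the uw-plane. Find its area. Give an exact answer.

Both boundary curves give u as a function of w, so integrate with respect to w. Setting them equal: -2*w**2 - 2*w + 12 = 0, i.e. -2*(w - 2)*(w + 3) = 0, so they meet at w = -3, 2.
For w in [-3, 2], u = -2*w**2 + w + 16 is on the right; area = ∫[-3,2] (-2*w**2 - 2*w + 12) dw = 125/3.

125/3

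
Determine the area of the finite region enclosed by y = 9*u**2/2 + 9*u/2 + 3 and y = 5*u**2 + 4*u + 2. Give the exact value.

Set the curves equal: 9*u**2/2 + 9*u/2 + 3 = 5*u**2 + 4*u + 2, so -u**2/2 + u/2 + 1 = 0, which factors as -(u - 2)*(u + 1)/2 = 0. The curves meet at u = -1, 2.
On [-1, 2], y = 9*u**2/2 + 9*u/2 + 3 is on top; that piece has area ∫[-1,2] (-u**2/2 + u/2 + 1) du = 9/4.

9/4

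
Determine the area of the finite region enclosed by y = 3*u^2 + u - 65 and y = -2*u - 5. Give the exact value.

Set the curves equal: 3*u^2 + u - 65 = -2*u - 5, so 3*u^2 + 3*u - 60 = 0, which factors as 3*(u - 4)*(u + 5) = 0. The curves meet at u = -5, 4.
On [-5, 4], y = -2*u - 5 is on top; that piece has area ∫[-5,4] (-(3*u^2 + 3*u - 60)) du = 729/2.

729/2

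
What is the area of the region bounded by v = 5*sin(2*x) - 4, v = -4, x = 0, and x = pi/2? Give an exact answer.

5

On [0, pi/2], (5*sin(2*x) - 4) - (-4) = 5*sin(2*x) is ≥ 0 throughout, so the area is a single integral of |5*sin(2*x)|.
∫[0,pi/2] (5*sin(2*x)) dx = 5.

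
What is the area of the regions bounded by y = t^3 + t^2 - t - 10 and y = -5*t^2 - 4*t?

Set the curves equal: t^3 + t^2 - t - 10 = -5*t^2 - 4*t, so t^3 + 6*t^2 + 3*t - 10 = 0, which factors as (t - 1)*(t + 2)*(t + 5) = 0. The curves meet at t = -5, -2, 1.
On [-5, -2], y = t^3 + t^2 - t - 10 is on top; that piece has area ∫[-5,-2] (t^3 + 6*t^2 + 3*t - 10) dt = 81/4.
On [-2, 1], y = -5*t^2 - 4*t is on top; that piece has area ∫[-2,1] (-(t^3 + 6*t^2 + 3*t - 10)) dt = 81/4.
Total enclosed area = 81/4 + 81/4 = 81/2.

81/2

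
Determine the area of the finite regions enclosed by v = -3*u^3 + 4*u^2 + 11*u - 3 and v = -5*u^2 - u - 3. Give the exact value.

393/4

Set the curves equal: -3*u^3 + 4*u^2 + 11*u - 3 = -5*u^2 - u - 3, so -3*u^3 + 9*u^2 + 12*u = 0, which factors as -3*u*(u - 4)*(u + 1) = 0. The curves meet at u = -1, 0, 4.
On [-1, 0], v = -5*u^2 - u - 3 is on top; that piece has area ∫[-1,0] (-(-3*u^3 + 9*u^2 + 12*u)) du = 9/4.
On [0, 4], v = -3*u^3 + 4*u^2 + 11*u - 3 is on top; that piece has area ∫[0,4] (-3*u^3 + 9*u^2 + 12*u) du = 96.
Total enclosed area = 9/4 + 96 = 393/4.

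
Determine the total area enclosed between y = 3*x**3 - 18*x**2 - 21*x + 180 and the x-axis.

1551/2

The curve meets the x-axis where 3*x**3 - 18*x**2 - 21*x + 180 = 0, i.e. 3*(x - 5)*(x - 4)*(x + 3) = 0, at x = -3, 4, 5.
On [-3, 4] the curve lies above the axis; ∫[-3,4] (3*x**3 - 18*x**2 - 21*x + 180) dx = 3087/4, giving area 3087/4.
On [4, 5] the curve lies below the axis; ∫[4,5] (3*x**3 - 18*x**2 - 21*x + 180) dx = -15/4, giving area 15/4.
Total area = 3087/4 + 15/4 = 1551/2.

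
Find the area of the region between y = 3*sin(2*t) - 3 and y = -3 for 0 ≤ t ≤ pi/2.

On [0, pi/2], (3*sin(2*t) - 3) - (-3) = 3*sin(2*t) is ≥ 0 throughout, so the area is a single integral of |3*sin(2*t)|.
∫[0,pi/2] (3*sin(2*t)) dt = 3.

3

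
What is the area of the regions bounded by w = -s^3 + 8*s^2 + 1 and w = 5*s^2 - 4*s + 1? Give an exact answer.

Set the curves equal: -s^3 + 8*s^2 + 1 = 5*s^2 - 4*s + 1, so -s^3 + 3*s^2 + 4*s = 0, which factors as -s*(s - 4)*(s + 1) = 0. The curves meet at s = -1, 0, 4.
On [-1, 0], w = 5*s^2 - 4*s + 1 is on top; that piece has area ∫[-1,0] (-(-s^3 + 3*s^2 + 4*s)) ds = 3/4.
On [0, 4], w = -s^3 + 8*s^2 + 1 is on top; that piece has area ∫[0,4] (-s^3 + 3*s^2 + 4*s) ds = 32.
Total enclosed area = 3/4 + 32 = 131/4.

131/4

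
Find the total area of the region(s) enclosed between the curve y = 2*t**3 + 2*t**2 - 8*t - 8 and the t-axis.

71/3

The curve meets the t-axis where 2*t**3 + 2*t**2 - 8*t - 8 = 0, i.e. 2*(t - 2)*(t + 1)*(t + 2) = 0, at t = -2, -1, 2.
On [-2, -1] the curve lies above the axis; ∫[-2,-1] (2*t**3 + 2*t**2 - 8*t - 8) dt = 7/6, giving area 7/6.
On [-1, 2] the curve lies below the axis; ∫[-1,2] (2*t**3 + 2*t**2 - 8*t - 8) dt = -45/2, giving area 45/2.
Total area = 7/6 + 45/2 = 71/3.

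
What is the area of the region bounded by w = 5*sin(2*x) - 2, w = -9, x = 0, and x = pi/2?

On [0, pi/2], (5*sin(2*x) - 2) - (-9) = 5*sin(2*x) + 7 is ≥ 0 throughout, so the area is a single integral of |5*sin(2*x) + 7|.
∫[0,pi/2] (5*sin(2*x) + 7) dx = 5 + 7*pi/2.

5 + 7*pi/2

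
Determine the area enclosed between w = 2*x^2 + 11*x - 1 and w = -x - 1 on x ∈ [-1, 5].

716/3

The difference (2*x^2 + 11*x - 1) - (-x - 1) = 2*x^2 + 12*x changes sign at x = 0 inside [-1, 5], so split the integral there.
∫[-1,0] (2*x^2 + 12*x) dx = -16/3; the area of that piece is 16/3.
∫[0,5] (2*x^2 + 12*x) dx = 700/3.
Total area = 16/3 + 700/3 = 716/3.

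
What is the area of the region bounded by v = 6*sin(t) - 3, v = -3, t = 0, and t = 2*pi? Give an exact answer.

24

The difference (6*sin(t) - 3) - (-3) = 6*sin(t) changes sign at t = pi inside [0, 2*pi], so split the integral there.
∫[0,pi] (6*sin(t)) dt = 12.
∫[pi,2*pi] (6*sin(t)) dt = -12; the area of that piece is 12.
Total area = 12 + 12 = 24.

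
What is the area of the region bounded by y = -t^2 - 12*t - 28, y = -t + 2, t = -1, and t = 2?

On [-1, 2], (-t^2 - 12*t - 28) - (-t + 2) = -t^2 - 11*t - 30 is ≤ 0 throughout, so the area is a single integral of |-t^2 - 11*t - 30|.
∫[-1,2] (-t^2 - 11*t - 30) dt = -219/2; the area of that piece is 219/2.

219/2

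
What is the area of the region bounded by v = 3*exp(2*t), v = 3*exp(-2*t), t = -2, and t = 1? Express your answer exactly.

-6 + 3*exp(-4)/2 + 3*exp(-2)/2 + 3*exp(2)/2 + 3*exp(4)/2

The difference (3*exp(2*t)) - (3*exp(-2*t)) = 3*exp(2*t) - 3*exp(-2*t) changes sign at t = 0 inside [-2, 1], so split the integral there.
∫[-2,0] (3*exp(2*t) - 3*exp(-2*t)) dt = -3*exp(4)/2 - 3*exp(-4)/2 + 3; the area of that piece is -3 + 3*exp(-4)/2 + 3*exp(4)/2.
∫[0,1] (3*exp(2*t) - 3*exp(-2*t)) dt = -3 + 3*exp(-2)/2 + 3*exp(2)/2.
Total area = (-3 + 3*exp(-4)/2 + 3*exp(4)/2) + (-3 + 3*exp(-2)/2 + 3*exp(2)/2) = -6 + 3*exp(-4)/2 + 3*exp(-2)/2 + 3*exp(2)/2 + 3*exp(4)/2.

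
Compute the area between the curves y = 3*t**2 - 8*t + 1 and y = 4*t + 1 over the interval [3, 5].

12

The difference (3*t**2 - 8*t + 1) - (4*t + 1) = 3*t**2 - 12*t changes sign at t = 4 inside [3, 5], so split the integral there.
∫[3,4] (3*t**2 - 12*t) dt = -5; the area of that piece is 5.
∫[4,5] (3*t**2 - 12*t) dt = 7.
Total area = 5 + 7 = 12.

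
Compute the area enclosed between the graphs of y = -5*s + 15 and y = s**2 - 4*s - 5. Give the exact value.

Set the curves equal: -5*s + 15 = s**2 - 4*s - 5, so -s**2 - s + 20 = 0, which factors as -(s - 4)*(s + 5) = 0. The curves meet at s = -5, 4.
On [-5, 4], y = -5*s + 15 is on top; that piece has area ∫[-5,4] (-s**2 - s + 20) ds = 243/2.

243/2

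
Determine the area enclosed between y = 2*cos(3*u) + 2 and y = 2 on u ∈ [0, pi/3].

4/3

The difference (2*cos(3*u) + 2) - (2) = 2*cos(3*u) changes sign at u = pi/6 inside [0, pi/3], so split the integral there.
∫[0,pi/6] (2*cos(3*u)) du = 2/3.
∫[pi/6,pi/3] (2*cos(3*u)) du = -2/3; the area of that piece is 2/3.
Total area = 2/3 + 2/3 = 4/3.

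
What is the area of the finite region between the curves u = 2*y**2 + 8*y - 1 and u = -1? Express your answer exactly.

64/3

Both boundary curves give u as a function of y, so integrate with respect to y. Setting them equal: 2*y**2 + 8*y = 0, i.e. 2*y*(y + 4) = 0, so they meet at y = -4, 0.
For y in [-4, 0], u = 2*y**2 + 8*y - 1 is on the left; area = ∫[-4,0] (-(2*y**2 + 8*y)) dy = 64/3.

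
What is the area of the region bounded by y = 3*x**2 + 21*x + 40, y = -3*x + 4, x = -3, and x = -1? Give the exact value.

The difference (3*x**2 + 21*x + 40) - (-3*x + 4) = 3*x**2 + 24*x + 36 changes sign at x = -2 inside [-3, -1], so split the integral there.
∫[-3,-2] (3*x**2 + 24*x + 36) dx = -5; the area of that piece is 5.
∫[-2,-1] (3*x**2 + 24*x + 36) dx = 7.
Total area = 5 + 7 = 12.

12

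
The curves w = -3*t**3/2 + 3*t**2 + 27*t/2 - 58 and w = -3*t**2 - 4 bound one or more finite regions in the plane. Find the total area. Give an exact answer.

1741/8

Set the curves equal: -3*t**3/2 + 3*t**2 + 27*t/2 - 58 = -3*t**2 - 4, so -3*t**3/2 + 6*t**2 + 27*t/2 - 54 = 0, which factors as -3*(t - 4)*(t - 3)*(t + 3)/2 = 0. The curves meet at t = -3, 3, 4.
On [-3, 3], w = -3*t**2 - 4 is on top; that piece has area ∫[-3,3] (-(-3*t**3/2 + 6*t**2 + 27*t/2 - 54)) dt = 216.
On [3, 4], w = -3*t**3/2 + 3*t**2 + 27*t/2 - 58 is on top; that piece has area ∫[3,4] (-3*t**3/2 + 6*t**2 + 27*t/2 - 54) dt = 13/8.
Total enclosed area = 216 + 13/8 = 1741/8.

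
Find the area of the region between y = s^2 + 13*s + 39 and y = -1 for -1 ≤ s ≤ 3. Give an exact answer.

664/3

On [-1, 3], (s^2 + 13*s + 39) - (-1) = s^2 + 13*s + 40 is ≥ 0 throughout, so the area is a single integral of |s^2 + 13*s + 40|.
∫[-1,3] (s^2 + 13*s + 40) ds = 664/3.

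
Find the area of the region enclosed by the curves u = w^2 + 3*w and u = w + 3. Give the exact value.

32/3

Both boundary curves give u as a function of w, so integrate with respect to w. Setting them equal: w^2 + 2*w - 3 = 0, i.e. (w - 1)*(w + 3) = 0, so they meet at w = -3, 1.
For w in [-3, 1], u = w^2 + 3*w is on the left; area = ∫[-3,1] (-(w^2 + 2*w - 3)) dw = 32/3.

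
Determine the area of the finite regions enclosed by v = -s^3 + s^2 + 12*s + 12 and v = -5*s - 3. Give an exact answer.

568/3

Set the curves equal: -s^3 + s^2 + 12*s + 12 = -5*s - 3, so -s^3 + s^2 + 17*s + 15 = 0, which factors as -(s - 5)*(s + 1)*(s + 3) = 0. The curves meet at s = -3, -1, 5.
On [-3, -1], v = -5*s - 3 is on top; that piece has area ∫[-3,-1] (-(-s^3 + s^2 + 17*s + 15)) ds = 28/3.
On [-1, 5], v = -s^3 + s^2 + 12*s + 12 is on top; that piece has area ∫[-1,5] (-s^3 + s^2 + 17*s + 15) ds = 180.
Total enclosed area = 28/3 + 180 = 568/3.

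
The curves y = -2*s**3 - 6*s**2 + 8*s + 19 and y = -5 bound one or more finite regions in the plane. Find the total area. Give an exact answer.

Set the curves equal: -2*s**3 - 6*s**2 + 8*s + 19 = -5, so -2*s**3 - 6*s**2 + 8*s + 24 = 0, which factors as -2*(s - 2)*(s + 2)*(s + 3) = 0. The curves meet at s = -3, -2, 2.
On [-3, -2], y = -5 is on top; that piece has area ∫[-3,-2] (-(-2*s**3 - 6*s**2 + 8*s + 24)) ds = 3/2.
On [-2, 2], y = -2*s**3 - 6*s**2 + 8*s + 19 is on top; that piece has area ∫[-2,2] (-2*s**3 - 6*s**2 + 8*s + 24) ds = 64.
Total enclosed area = 3/2 + 64 = 131/2.

131/2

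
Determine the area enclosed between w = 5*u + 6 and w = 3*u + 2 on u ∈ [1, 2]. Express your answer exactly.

7

On [1, 2], (5*u + 6) - (3*u + 2) = 2*u + 4 is ≥ 0 throughout, so the area is a single integral of |2*u + 4|.
∫[1,2] (2*u + 4) du = 7.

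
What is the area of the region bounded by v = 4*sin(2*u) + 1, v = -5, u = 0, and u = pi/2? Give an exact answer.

On [0, pi/2], (4*sin(2*u) + 1) - (-5) = 4*sin(2*u) + 6 is ≥ 0 throughout, so the area is a single integral of |4*sin(2*u) + 6|.
∫[0,pi/2] (4*sin(2*u) + 6) du = 4 + 3*pi.

4 + 3*pi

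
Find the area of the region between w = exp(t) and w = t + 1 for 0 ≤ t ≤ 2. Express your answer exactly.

On [0, 2], (exp(t)) - (t + 1) = -t + exp(t) - 1 is ≥ 0 throughout, so the area is a single integral of |-t + exp(t) - 1|.
∫[0,2] (-t + exp(t) - 1) dt = -5 + exp(2).

-5 + exp(2)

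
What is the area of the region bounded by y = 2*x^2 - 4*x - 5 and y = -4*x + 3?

Set the curves equal: 2*x^2 - 4*x - 5 = -4*x + 3, so 2*x^2 - 8 = 0, which factors as 2*(x - 2)*(x + 2) = 0. The curves meet at x = -2, 2.
On [-2, 2], y = -4*x + 3 is on top; that piece has area ∫[-2,2] (-(2*x^2 - 8)) dx = 64/3.

64/3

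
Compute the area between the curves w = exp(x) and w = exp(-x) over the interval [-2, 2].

The difference (exp(x)) - (exp(-x)) = exp(x) - exp(-x) changes sign at x = 0 inside [-2, 2], so split the integral there.
∫[-2,0] (exp(x) - exp(-x)) dx = -exp(2) - exp(-2) + 2; the area of that piece is -2 + exp(-2) + exp(2).
∫[0,2] (exp(x) - exp(-x)) dx = -2 + exp(-2) + exp(2).
Total area = (-2 + exp(-2) + exp(2)) + (-2 + exp(-2) + exp(2)) = -4 + 2*exp(-2) + 2*exp(2).

-4 + 2*exp(-2) + 2*exp(2)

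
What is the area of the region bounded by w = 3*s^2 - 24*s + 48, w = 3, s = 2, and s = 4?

The difference (3*s^2 - 24*s + 48) - (3) = 3*s^2 - 24*s + 45 changes sign at s = 3 inside [2, 4], so split the integral there.
∫[2,3] (3*s^2 - 24*s + 45) ds = 4.
∫[3,4] (3*s^2 - 24*s + 45) ds = -2; the area of that piece is 2.
Total area = 4 + 2 = 6.

6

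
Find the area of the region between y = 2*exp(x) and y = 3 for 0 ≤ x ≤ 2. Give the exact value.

-10 - 6*log(2) + 6*log(3) + 2*exp(2)

The difference (2*exp(x)) - (3) = 2*exp(x) - 3 changes sign at x = log(3/2) inside [0, 2], so split the integral there.
∫[0,log(3/2)] (2*exp(x) - 3) dx = log(8/27) + 1; the area of that piece is -1 + log(27/8).
∫[log(3/2),2] (2*exp(x) - 3) dx = -9 - 3*log(2) + 3*log(3) + 2*exp(2).
Total area = (-1 + log(27/8)) + (-9 - 3*log(2) + 3*log(3) + 2*exp(2)) = -10 - 6*log(2) + 6*log(3) + 2*exp(2).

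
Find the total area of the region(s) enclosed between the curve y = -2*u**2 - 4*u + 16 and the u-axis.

The curve meets the u-axis where -2*u**2 - 4*u + 16 = 0, i.e. -2*(u - 2)*(u + 4) = 0, at u = -4, 2.
On [-4, 2] the curve lies above the axis; ∫[-4,2] (-2*u**2 - 4*u + 16) du = 72, giving area 72.

72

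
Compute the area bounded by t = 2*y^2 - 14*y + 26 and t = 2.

1/3

Both boundary curves give t as a function of y, so integrate with respect to y. Setting them equal: 2*y^2 - 14*y + 24 = 0, i.e. 2*(y - 4)*(y - 3) = 0, so they meet at y = 3, 4.
For y in [3, 4], t = 2*y^2 - 14*y + 26 is on the left; area = ∫[3,4] (-(2*y^2 - 14*y + 24)) dy = 1/3.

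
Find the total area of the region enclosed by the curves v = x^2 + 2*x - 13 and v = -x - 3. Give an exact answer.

Set the curves equal: x^2 + 2*x - 13 = -x - 3, so x^2 + 3*x - 10 = 0, which factors as (x - 2)*(x + 5) = 0. The curves meet at x = -5, 2.
On [-5, 2], v = -x - 3 is on top; that piece has area ∫[-5,2] (-(x^2 + 3*x - 10)) dx = 343/6.

343/6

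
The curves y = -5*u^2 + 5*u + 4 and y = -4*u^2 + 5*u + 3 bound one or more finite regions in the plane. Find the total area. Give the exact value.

4/3

Set the curves equal: -5*u^2 + 5*u + 4 = -4*u^2 + 5*u + 3, so -u^2 + 1 = 0, which factors as -(u - 1)*(u + 1) = 0. The curves meet at u = -1, 1.
On [-1, 1], y = -5*u^2 + 5*u + 4 is on top; that piece has area ∫[-1,1] (-u^2 + 1) du = 4/3.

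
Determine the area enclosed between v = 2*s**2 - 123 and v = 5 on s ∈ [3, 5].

On [3, 5], (2*s**2 - 123) - (5) = 2*s**2 - 128 is ≤ 0 throughout, so the area is a single integral of |2*s**2 - 128|.
∫[3,5] (2*s**2 - 128) ds = -572/3; the area of that piece is 572/3.

572/3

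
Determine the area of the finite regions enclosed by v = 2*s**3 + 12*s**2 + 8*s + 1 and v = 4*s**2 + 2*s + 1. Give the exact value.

37/6

Set the curves equal: 2*s**3 + 12*s**2 + 8*s + 1 = 4*s**2 + 2*s + 1, so 2*s**3 + 8*s**2 + 6*s = 0, which factors as 2*s*(s + 1)*(s + 3) = 0. The curves meet at s = -3, -1, 0.
On [-3, -1], v = 2*s**3 + 12*s**2 + 8*s + 1 is on top; that piece has area ∫[-3,-1] (2*s**3 + 8*s**2 + 6*s) ds = 16/3.
On [-1, 0], v = 4*s**2 + 2*s + 1 is on top; that piece has area ∫[-1,0] (-(2*s**3 + 8*s**2 + 6*s)) ds = 5/6.
Total enclosed area = 16/3 + 5/6 = 37/6.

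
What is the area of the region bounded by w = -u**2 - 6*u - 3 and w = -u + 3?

Set the curves equal: -u**2 - 6*u - 3 = -u + 3, so -u**2 - 5*u - 6 = 0, which factors as -(u + 2)*(u + 3) = 0. The curves meet at u = -3, -2.
On [-3, -2], w = -u**2 - 6*u - 3 is on top; that piece has area ∫[-3,-2] (-u**2 - 5*u - 6) du = 1/6.

1/6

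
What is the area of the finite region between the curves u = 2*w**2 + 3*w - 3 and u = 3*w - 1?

8/3

Both boundary curves give u as a function of w, so integrate with respect to w. Setting them equal: 2*w**2 - 2 = 0, i.e. 2*(w - 1)*(w + 1) = 0, so they meet at w = -1, 1.
For w in [-1, 1], u = 2*w**2 + 3*w - 3 is on the left; area = ∫[-1,1] (-(2*w**2 - 2)) dw = 8/3.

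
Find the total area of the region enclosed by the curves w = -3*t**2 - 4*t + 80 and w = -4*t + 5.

500

Set the curves equal: -3*t**2 - 4*t + 80 = -4*t + 5, so -3*t**2 + 75 = 0, which factors as -3*(t - 5)*(t + 5) = 0. The curves meet at t = -5, 5.
On [-5, 5], w = -3*t**2 - 4*t + 80 is on top; that piece has area ∫[-5,5] (-3*t**2 + 75) dt = 500.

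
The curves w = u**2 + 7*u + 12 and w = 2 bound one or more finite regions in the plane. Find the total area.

Set the curves equal: u**2 + 7*u + 12 = 2, so u**2 + 7*u + 10 = 0, which factors as (u + 2)*(u + 5) = 0. The curves meet at u = -5, -2.
On [-5, -2], w = 2 is on top; that piece has area ∫[-5,-2] (-(u**2 + 7*u + 10)) du = 9/2.

9/2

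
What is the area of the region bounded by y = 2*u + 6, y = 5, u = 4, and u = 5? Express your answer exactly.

On [4, 5], (2*u + 6) - (5) = 2*u + 1 is ≥ 0 throughout, so the area is a single integral of |2*u + 1|.
∫[4,5] (2*u + 1) du = 10.

10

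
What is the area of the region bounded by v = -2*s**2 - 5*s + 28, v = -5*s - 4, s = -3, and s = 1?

On [-3, 1], (-2*s**2 - 5*s + 28) - (-5*s - 4) = -2*s**2 + 32 is ≥ 0 throughout, so the area is a single integral of |-2*s**2 + 32|.
∫[-3,1] (-2*s**2 + 32) ds = 328/3.

328/3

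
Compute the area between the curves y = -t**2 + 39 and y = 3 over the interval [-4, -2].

160/3

On [-4, -2], (-t**2 + 39) - (3) = -t**2 + 36 is ≥ 0 throughout, so the area is a single integral of |-t**2 + 36|.
∫[-4,-2] (-t**2 + 36) dt = 160/3.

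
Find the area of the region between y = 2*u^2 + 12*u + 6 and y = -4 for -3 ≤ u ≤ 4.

The difference (2*u^2 + 12*u + 6) - (-4) = 2*u^2 + 12*u + 10 changes sign at u = -1 inside [-3, 4], so split the integral there.
∫[-3,-1] (2*u^2 + 12*u + 10) du = -32/3; the area of that piece is 32/3.
∫[-1,4] (2*u^2 + 12*u + 10) du = 550/3.
Total area = 32/3 + 550/3 = 194.

194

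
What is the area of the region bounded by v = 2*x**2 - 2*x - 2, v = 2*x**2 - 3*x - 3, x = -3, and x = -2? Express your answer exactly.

On [-3, -2], (2*x**2 - 2*x - 2) - (2*x**2 - 3*x - 3) = x + 1 is ≤ 0 throughout, so the area is a single integral of |x + 1|.
∫[-3,-2] (x + 1) dx = -3/2; the area of that piece is 3/2.

3/2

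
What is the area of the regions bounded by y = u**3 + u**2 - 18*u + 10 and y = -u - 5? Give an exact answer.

Set the curves equal: u**3 + u**2 - 18*u + 10 = -u - 5, so u**3 + u**2 - 17*u + 15 = 0, which factors as (u - 3)*(u - 1)*(u + 5) = 0. The curves meet at u = -5, 1, 3.
On [-5, 1], y = u**3 + u**2 - 18*u + 10 is on top; that piece has area ∫[-5,1] (u**3 + u**2 - 17*u + 15) du = 180.
On [1, 3], y = -u - 5 is on top; that piece has area ∫[1,3] (-(u**3 + u**2 - 17*u + 15)) du = 28/3.
Total enclosed area = 180 + 28/3 = 568/3.

568/3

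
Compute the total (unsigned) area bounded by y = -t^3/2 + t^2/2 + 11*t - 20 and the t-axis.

The curve meets the t-axis where -t^3/2 + t^2/2 + 11*t - 20 = 0, i.e. -(t - 4)*(t - 2)*(t + 5)/2 = 0, at t = -5, 2, 4.
On [-5, 2] the curve lies below the axis; ∫[-5,2] (-t^3/2 + t^2/2 + 11*t - 20) dt = -3773/24, giving area 3773/24.
On [2, 4] the curve lies above the axis; ∫[2,4] (-t^3/2 + t^2/2 + 11*t - 20) dt = 16/3, giving area 16/3.
Total area = 3773/24 + 16/3 = 3901/24.

3901/24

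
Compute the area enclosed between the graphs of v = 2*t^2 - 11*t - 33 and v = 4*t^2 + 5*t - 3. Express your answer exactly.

Set the curves equal: 2*t^2 - 11*t - 33 = 4*t^2 + 5*t - 3, so -2*t^2 - 16*t - 30 = 0, which factors as -2*(t + 3)*(t + 5) = 0. The curves meet at t = -5, -3.
On [-5, -3], v = 2*t^2 - 11*t - 33 is on top; that piece has area ∫[-5,-3] (-2*t^2 - 16*t - 30) dt = 8/3.

8/3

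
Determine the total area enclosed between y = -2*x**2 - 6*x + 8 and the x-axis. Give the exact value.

125/3

The curve meets the x-axis where -2*x**2 - 6*x + 8 = 0, i.e. -2*(x - 1)*(x + 4) = 0, at x = -4, 1.
On [-4, 1] the curve lies above the axis; ∫[-4,1] (-2*x**2 - 6*x + 8) dx = 125/3, giving area 125/3.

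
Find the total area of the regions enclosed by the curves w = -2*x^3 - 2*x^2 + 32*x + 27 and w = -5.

Set the curves equal: -2*x^3 - 2*x^2 + 32*x + 27 = -5, so -2*x^3 - 2*x^2 + 32*x + 32 = 0, which factors as -2*(x - 4)*(x + 1)*(x + 4) = 0. The curves meet at x = -4, -1, 4.
On [-4, -1], w = -5 is on top; that piece has area ∫[-4,-1] (-(-2*x^3 - 2*x^2 + 32*x + 32)) dx = 117/2.
On [-1, 4], w = -2*x^3 - 2*x^2 + 32*x + 27 is on top; that piece has area ∫[-1,4] (-2*x^3 - 2*x^2 + 32*x + 32) dx = 1375/6.
Total enclosed area = 117/2 + 1375/6 = 863/3.

863/3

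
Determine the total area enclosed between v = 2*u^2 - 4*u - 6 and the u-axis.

64/3

The curve meets the u-axis where 2*u^2 - 4*u - 6 = 0, i.e. 2*(u - 3)*(u + 1) = 0, at u = -1, 3.
On [-1, 3] the curve lies below the axis; ∫[-1,3] (2*u^2 - 4*u - 6) du = -64/3, giving area 64/3.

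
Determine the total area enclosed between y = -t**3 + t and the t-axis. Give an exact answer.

1/2

The curve meets the t-axis where -t**3 + t = 0, i.e. -t*(t - 1)*(t + 1) = 0, at t = -1, 0, 1.
On [-1, 0] the curve lies below the axis; ∫[-1,0] (-t**3 + t) dt = -1/4, giving area 1/4.
On [0, 1] the curve lies above the axis; ∫[0,1] (-t**3 + t) dt = 1/4, giving area 1/4.
Total area = 1/4 + 1/4 = 1/2.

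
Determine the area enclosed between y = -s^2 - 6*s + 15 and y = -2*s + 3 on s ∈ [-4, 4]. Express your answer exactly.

The difference (-s^2 - 6*s + 15) - (-2*s + 3) = -s^2 - 4*s + 12 changes sign at s = 2 inside [-4, 4], so split the integral there.
∫[-4,2] (-s^2 - 4*s + 12) ds = 72.
∫[2,4] (-s^2 - 4*s + 12) ds = -56/3; the area of that piece is 56/3.
Total area = 72 + 56/3 = 272/3.

272/3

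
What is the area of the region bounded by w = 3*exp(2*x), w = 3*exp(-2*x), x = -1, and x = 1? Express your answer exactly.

-6 + 3*exp(-2) + 3*exp(2)

The difference (3*exp(2*x)) - (3*exp(-2*x)) = 3*exp(2*x) - 3*exp(-2*x) changes sign at x = 0 inside [-1, 1], so split the integral there.
∫[-1,0] (3*exp(2*x) - 3*exp(-2*x)) dx = -3*exp(2)/2 - 3*exp(-2)/2 + 3; the area of that piece is -3 + 3*exp(-2)/2 + 3*exp(2)/2.
∫[0,1] (3*exp(2*x) - 3*exp(-2*x)) dx = -3 + 3*exp(-2)/2 + 3*exp(2)/2.
Total area = (-3 + 3*exp(-2)/2 + 3*exp(2)/2) + (-3 + 3*exp(-2)/2 + 3*exp(2)/2) = -6 + 3*exp(-2) + 3*exp(2).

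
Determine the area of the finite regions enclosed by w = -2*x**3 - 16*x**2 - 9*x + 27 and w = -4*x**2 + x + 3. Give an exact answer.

131/2

Set the curves equal: -2*x**3 - 16*x**2 - 9*x + 27 = -4*x**2 + x + 3, so -2*x**3 - 12*x**2 - 10*x + 24 = 0, which factors as -2*(x - 1)*(x + 3)*(x + 4) = 0. The curves meet at x = -4, -3, 1.
On [-4, -3], w = -4*x**2 + x + 3 is on top; that piece has area ∫[-4,-3] (-(-2*x**3 - 12*x**2 - 10*x + 24)) dx = 3/2.
On [-3, 1], w = -2*x**3 - 16*x**2 - 9*x + 27 is on top; that piece has area ∫[-3,1] (-2*x**3 - 12*x**2 - 10*x + 24) dx = 64.
Total enclosed area = 3/2 + 64 = 131/2.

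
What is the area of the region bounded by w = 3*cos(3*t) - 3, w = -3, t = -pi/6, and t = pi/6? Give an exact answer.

2

On [-pi/6, pi/6], (3*cos(3*t) - 3) - (-3) = 3*cos(3*t) is ≥ 0 throughout, so the area is a single integral of |3*cos(3*t)|.
∫[-pi/6,pi/6] (3*cos(3*t)) dt = 2.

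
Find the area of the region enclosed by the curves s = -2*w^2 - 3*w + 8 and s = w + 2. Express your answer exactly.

Both boundary curves give s as a function of w, so integrate with respect to w. Setting them equal: -2*w^2 - 4*w + 6 = 0, i.e. -2*(w - 1)*(w + 3) = 0, so they meet at w = -3, 1.
For w in [-3, 1], s = -2*w^2 - 3*w + 8 is on the right; area = ∫[-3,1] (-2*w^2 - 4*w + 6) dw = 64/3.

64/3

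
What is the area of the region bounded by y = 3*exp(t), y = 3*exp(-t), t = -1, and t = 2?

The difference (3*exp(t)) - (3*exp(-t)) = 3*exp(t) - 3*exp(-t) changes sign at t = 0 inside [-1, 2], so split the integral there.
∫[-1,0] (3*exp(t) - 3*exp(-t)) dt = -3*exp(1) - 3*exp(-1) + 6; the area of that piece is -6 + 3*exp(-1) + 3*exp(1).
∫[0,2] (3*exp(t) - 3*exp(-t)) dt = -6 + 3*exp(-2) + 3*exp(2).
Total area = (-6 + 3*exp(-1) + 3*exp(1)) + (-6 + 3*exp(-2) + 3*exp(2)) = -12 + 3*exp(-2) + 3*exp(-1) + 3*exp(1) + 3*exp(2).

-12 + 3*exp(-2) + 3*exp(-1) + 3*exp(1) + 3*exp(2)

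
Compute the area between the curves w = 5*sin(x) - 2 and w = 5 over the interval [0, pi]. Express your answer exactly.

On [0, pi], (5*sin(x) - 2) - (5) = 5*sin(x) - 7 is ≤ 0 throughout, so the area is a single integral of |5*sin(x) - 7|.
∫[0,pi] (5*sin(x) - 7) dx = 10 - 7*pi; the area of that piece is -10 + 7*pi.

-10 + 7*pi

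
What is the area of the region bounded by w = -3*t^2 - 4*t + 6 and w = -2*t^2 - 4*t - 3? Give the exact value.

36

Set the curves equal: -3*t^2 - 4*t + 6 = -2*t^2 - 4*t - 3, so -t^2 + 9 = 0, which factors as -(t - 3)*(t + 3) = 0. The curves meet at t = -3, 3.
On [-3, 3], w = -3*t^2 - 4*t + 6 is on top; that piece has area ∫[-3,3] (-t^2 + 9) dt = 36.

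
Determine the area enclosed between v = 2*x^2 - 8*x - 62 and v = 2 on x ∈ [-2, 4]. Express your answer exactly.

384

On [-2, 4], (2*x^2 - 8*x - 62) - (2) = 2*x^2 - 8*x - 64 is ≤ 0 throughout, so the area is a single integral of |2*x^2 - 8*x - 64|.
∫[-2,4] (2*x^2 - 8*x - 64) dx = -384; the area of that piece is 384.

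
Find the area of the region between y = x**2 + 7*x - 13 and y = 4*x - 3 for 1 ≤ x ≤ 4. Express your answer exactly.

The difference (x**2 + 7*x - 13) - (4*x - 3) = x**2 + 3*x - 10 changes sign at x = 2 inside [1, 4], so split the integral there.
∫[1,2] (x**2 + 3*x - 10) dx = -19/6; the area of that piece is 19/6.
∫[2,4] (x**2 + 3*x - 10) dx = 50/3.
Total area = 19/6 + 50/3 = 119/6.

119/6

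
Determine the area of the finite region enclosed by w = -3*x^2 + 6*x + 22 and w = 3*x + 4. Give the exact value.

Set the curves equal: -3*x^2 + 6*x + 22 = 3*x + 4, so -3*x^2 + 3*x + 18 = 0, which factors as -3*(x - 3)*(x + 2) = 0. The curves meet at x = -2, 3.
On [-2, 3], w = -3*x^2 + 6*x + 22 is on top; that piece has area ∫[-2,3] (-3*x^2 + 3*x + 18) dx = 125/2.

125/2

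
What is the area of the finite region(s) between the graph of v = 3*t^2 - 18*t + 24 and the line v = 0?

4

The curve meets the t-axis where 3*t^2 - 18*t + 24 = 0, i.e. 3*(t - 4)*(t - 2) = 0, at t = 2, 4.
On [2, 4] the curve lies below the axis; ∫[2,4] (3*t^2 - 18*t + 24) dt = -4, giving area 4.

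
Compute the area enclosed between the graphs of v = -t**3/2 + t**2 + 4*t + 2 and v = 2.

Set the curves equal: -t**3/2 + t**2 + 4*t + 2 = 2, so -t**3/2 + t**2 + 4*t = 0, which factors as -t*(t - 4)*(t + 2)/2 = 0. The curves meet at t = -2, 0, 4.
On [-2, 0], v = 2 is on top; that piece has area ∫[-2,0] (-(-t**3/2 + t**2 + 4*t)) dt = 10/3.
On [0, 4], v = -t**3/2 + t**2 + 4*t + 2 is on top; that piece has area ∫[0,4] (-t**3/2 + t**2 + 4*t) dt = 64/3.
Total enclosed area = 10/3 + 64/3 = 74/3.

74/3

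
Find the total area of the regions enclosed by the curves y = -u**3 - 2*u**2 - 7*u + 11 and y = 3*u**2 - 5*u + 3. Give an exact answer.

Set the curves equal: -u**3 - 2*u**2 - 7*u + 11 = 3*u**2 - 5*u + 3, so -u**3 - 5*u**2 - 2*u + 8 = 0, which factors as -(u - 1)*(u + 2)*(u + 4) = 0. The curves meet at u = -4, -2, 1.
On [-4, -2], y = 3*u**2 - 5*u + 3 is on top; that piece has area ∫[-4,-2] (-(-u**3 - 5*u**2 - 2*u + 8)) du = 16/3.
On [-2, 1], y = -u**3 - 2*u**2 - 7*u + 11 is on top; that piece has area ∫[-2,1] (-u**3 - 5*u**2 - 2*u + 8) du = 63/4.
Total enclosed area = 16/3 + 63/4 = 253/12.

253/12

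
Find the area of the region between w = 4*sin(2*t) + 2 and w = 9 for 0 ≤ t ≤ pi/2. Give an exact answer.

-4 + 7*pi/2

On [0, pi/2], (4*sin(2*t) + 2) - (9) = 4*sin(2*t) - 7 is ≤ 0 throughout, so the area is a single integral of |4*sin(2*t) - 7|.
∫[0,pi/2] (4*sin(2*t) - 7) dt = 4 - 7*pi/2; the area of that piece is -4 + 7*pi/2.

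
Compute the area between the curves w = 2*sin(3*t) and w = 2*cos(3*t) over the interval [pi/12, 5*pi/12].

On [pi/12, 5*pi/12], (2*sin(3*t)) - (2*cos(3*t)) = 2*sin(3*t) - 2*cos(3*t) is ≥ 0 throughout, so the area is a single integral of |2*sin(3*t) - 2*cos(3*t)|.
∫[pi/12,5*pi/12] (2*sin(3*t) - 2*cos(3*t)) dt = 4*sqrt(2)/3.

4*sqrt(2)/3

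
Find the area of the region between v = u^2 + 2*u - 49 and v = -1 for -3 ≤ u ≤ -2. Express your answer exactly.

140/3

On [-3, -2], (u^2 + 2*u - 49) - (-1) = u^2 + 2*u - 48 is ≤ 0 throughout, so the area is a single integral of |u^2 + 2*u - 48|.
∫[-3,-2] (u^2 + 2*u - 48) du = -140/3; the area of that piece is 140/3.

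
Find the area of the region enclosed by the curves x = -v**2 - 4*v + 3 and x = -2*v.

Both boundary curves give x as a function of v, so integrate with respect to v. Setting them equal: -v**2 - 2*v + 3 = 0, i.e. -(v - 1)*(v + 3) = 0, so they meet at v = -3, 1.
For v in [-3, 1], x = -v**2 - 4*v + 3 is on the right; area = ∫[-3,1] (-v**2 - 2*v + 3) dv = 32/3.

32/3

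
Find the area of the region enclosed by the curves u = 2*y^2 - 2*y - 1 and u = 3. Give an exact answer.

9

Both boundary curves give u as a function of y, so integrate with respect to y. Setting them equal: 2*y^2 - 2*y - 4 = 0, i.e. 2*(y - 2)*(y + 1) = 0, so they meet at y = -1, 2.
For y in [-1, 2], u = 2*y^2 - 2*y - 1 is on the left; area = ∫[-1,2] (-(2*y^2 - 2*y - 4)) dy = 9.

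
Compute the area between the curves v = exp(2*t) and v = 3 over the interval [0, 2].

-17/2 + 3*log(3) + exp(4)/2

The difference (exp(2*t)) - (3) = exp(2*t) - 3 changes sign at t = log(3)/2 inside [0, 2], so split the integral there.
∫[0,log(3)/2] (exp(2*t) - 3) dt = 1 - 3*log(3)/2; the area of that piece is -1 + 3*log(3)/2.
∫[log(3)/2,2] (exp(2*t) - 3) dt = -15/2 + 3*log(3)/2 + exp(4)/2.
Total area = (-1 + 3*log(3)/2) + (-15/2 + 3*log(3)/2 + exp(4)/2) = -17/2 + 3*log(3) + exp(4)/2.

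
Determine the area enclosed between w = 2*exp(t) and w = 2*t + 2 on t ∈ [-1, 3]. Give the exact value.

-16 - 2*exp(-1) + 2*exp(3)

On [-1, 3], (2*exp(t)) - (2*t + 2) = -2*t + 2*exp(t) - 2 is ≥ 0 throughout, so the area is a single integral of |-2*t + 2*exp(t) - 2|.
∫[-1,3] (-2*t + 2*exp(t) - 2) dt = -16 - 2*exp(-1) + 2*exp(3).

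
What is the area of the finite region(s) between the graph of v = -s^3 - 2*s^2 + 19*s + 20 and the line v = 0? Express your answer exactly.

2521/12

The curve meets the s-axis where -s^3 - 2*s^2 + 19*s + 20 = 0, i.e. -(s - 4)*(s + 1)*(s + 5) = 0, at s = -5, -1, 4.
On [-5, -1] the curve lies below the axis; ∫[-5,-1] (-s^3 - 2*s^2 + 19*s + 20) ds = -224/3, giving area 224/3.
On [-1, 4] the curve lies above the axis; ∫[-1,4] (-s^3 - 2*s^2 + 19*s + 20) ds = 1625/12, giving area 1625/12.
Total area = 224/3 + 1625/12 = 2521/12.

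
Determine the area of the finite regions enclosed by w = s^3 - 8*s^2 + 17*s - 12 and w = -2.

Set the curves equal: s^3 - 8*s^2 + 17*s - 12 = -2, so s^3 - 8*s^2 + 17*s - 10 = 0, which factors as (s - 5)*(s - 2)*(s - 1) = 0. The curves meet at s = 1, 2, 5.
On [1, 2], w = s^3 - 8*s^2 + 17*s - 12 is on top; that piece has area ∫[1,2] (s^3 - 8*s^2 + 17*s - 10) ds = 7/12.
On [2, 5], w = -2 is on top; that piece has area ∫[2,5] (-(s^3 - 8*s^2 + 17*s - 10)) ds = 45/4.
Total enclosed area = 7/12 + 45/4 = 71/6.

71/6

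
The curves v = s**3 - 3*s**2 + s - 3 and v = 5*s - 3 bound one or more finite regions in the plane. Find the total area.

131/4

Set the curves equal: s**3 - 3*s**2 + s - 3 = 5*s - 3, so s**3 - 3*s**2 - 4*s = 0, which factors as s*(s - 4)*(s + 1) = 0. The curves meet at s = -1, 0, 4.
On [-1, 0], v = s**3 - 3*s**2 + s - 3 is on top; that piece has area ∫[-1,0] (s**3 - 3*s**2 - 4*s) ds = 3/4.
On [0, 4], v = 5*s - 3 is on top; that piece has area ∫[0,4] (-(s**3 - 3*s**2 - 4*s)) ds = 32.
Total enclosed area = 3/4 + 32 = 131/4.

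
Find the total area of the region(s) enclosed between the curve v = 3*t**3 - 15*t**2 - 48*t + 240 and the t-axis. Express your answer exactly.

5137/4

The curve meets the t-axis where 3*t**3 - 15*t**2 - 48*t + 240 = 0, i.e. 3*(t - 5)*(t - 4)*(t + 4) = 0, at t = -4, 4, 5.
On [-4, 4] the curve lies above the axis; ∫[-4,4] (3*t**3 - 15*t**2 - 48*t + 240) dt = 1280, giving area 1280.
On [4, 5] the curve lies below the axis; ∫[4,5] (3*t**3 - 15*t**2 - 48*t + 240) dt = -17/4, giving area 17/4.
Total area = 1280 + 17/4 = 5137/4.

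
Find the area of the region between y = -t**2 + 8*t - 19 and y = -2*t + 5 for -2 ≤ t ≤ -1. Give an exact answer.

124/3

On [-2, -1], (-t**2 + 8*t - 19) - (-2*t + 5) = -t**2 + 10*t - 24 is ≤ 0 throughout, so the area is a single integral of |-t**2 + 10*t - 24|.
∫[-2,-1] (-t**2 + 10*t - 24) dt = -124/3; the area of that piece is 124/3.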